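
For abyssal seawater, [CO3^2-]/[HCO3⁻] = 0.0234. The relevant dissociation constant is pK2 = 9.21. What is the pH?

pH = 7.58

From K2 = [H⁺][CO3^2-]/[HCO3⁻]:  pH = pK2 + log₁₀([CO3^2-]/[HCO3⁻])
log₁₀(0.0234) = -1.631
pH = 9.21 + (-1.631) = 7.58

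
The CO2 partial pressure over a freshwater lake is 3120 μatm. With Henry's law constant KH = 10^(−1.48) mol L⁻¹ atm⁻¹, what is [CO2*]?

[CO2*] = 103 μmol/L

KH = 10^(−1.48) = 3.311×10^-2 mol L⁻¹ atm⁻¹
[CO2*] = KH · pCO2 = 3.311×10^-2 × 3120×10^-6 atm = 1.03×10^-4 mol/L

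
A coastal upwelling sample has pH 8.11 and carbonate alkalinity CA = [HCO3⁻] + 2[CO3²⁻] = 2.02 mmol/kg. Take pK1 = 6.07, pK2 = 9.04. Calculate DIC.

CA = [HCO3⁻] + 2[CO3²⁻] = (α₁ + 2α₂)·DIC
At pH 8.11: [H⁺]/K1 = 10^-2.04 = 0.0091201, K2/[H⁺] = 10^-0.93 = 0.11749
α₁ = 1/(1 + 0.0091201 + 0.11749) = 1/1.1266 = 0.8876; α₂ = α₁·K2/[H⁺] = 0.1043
α₁ + 2α₂ = 1.0962
DIC = CA / (α₁ + 2α₂) = 2.02 / 1.0962 = 1.84 mmol/kg

DIC = 1.84 mmol/kg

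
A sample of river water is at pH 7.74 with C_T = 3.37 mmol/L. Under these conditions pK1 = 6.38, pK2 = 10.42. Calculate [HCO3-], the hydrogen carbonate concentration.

[HCO3⁻] = 3.22 mmol/L

α₁ = 1 / (1 + [H⁺]/K1 + K2/[H⁺]) = 1 / (1 + 10^-1.36 + 10^-2.68)
   = 1 / (1 + 0.043652 + 0.0020893) = 1/1.0457 = 0.9563
[HCO3⁻] = α₁ × DIC = 0.9563 × 3.37 = 3.22 mmol/L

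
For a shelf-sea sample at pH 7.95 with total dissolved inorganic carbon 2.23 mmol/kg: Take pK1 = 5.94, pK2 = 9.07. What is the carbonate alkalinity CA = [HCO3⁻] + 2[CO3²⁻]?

CA = 2.37 mmol/kg

CA = [HCO3⁻] + 2[CO3²⁻] = (α₁ + 2α₂)·DIC
At pH 7.95: [H⁺]/K1 = 10^-2.01 = 0.0097724, K2/[H⁺] = 10^-1.12 = 0.075858
α₁ = 1/(1 + 0.0097724 + 0.075858) = 1/1.0856 = 0.9211; α₂ = α₁·K2/[H⁺] = 0.06987
α₁ + 2α₂ = 1.0609
CA = 1.0609 × 2.23 = 2.37 mmol/kg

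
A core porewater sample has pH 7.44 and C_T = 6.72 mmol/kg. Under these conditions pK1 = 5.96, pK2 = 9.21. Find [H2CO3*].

[CO2*] = 0.212 mmol/kg

α₀ = 1 / (1 + K1/[H⁺] + K1K2/[H⁺]²) = 1 / (1 + 10^+1.48 + 10^-0.29)
   = 1 / (1 + 30.200 + 0.51286) = 1/31.712 = 0.03153
[CO2*] = α₀ × DIC = 0.03153 × 6.72 = 0.212 mmol/kg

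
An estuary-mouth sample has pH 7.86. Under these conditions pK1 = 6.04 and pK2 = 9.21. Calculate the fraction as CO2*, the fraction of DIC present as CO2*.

α₀ = 1 / (1 + K1/[H⁺] + K1K2/[H⁺]²) = 1 / (1 + 10^+1.82 + 10^+0.47)
   = 1 / (1 + 66.069 + 2.9512) = 1/70.021 = 0.01428

α₀ = 0.0143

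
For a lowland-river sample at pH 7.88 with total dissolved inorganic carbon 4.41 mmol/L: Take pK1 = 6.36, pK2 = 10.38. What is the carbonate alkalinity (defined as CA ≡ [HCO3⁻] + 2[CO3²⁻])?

CA = 4.29 mmol/L

CA = [HCO3⁻] + 2[CO3²⁻] = (α₁ + 2α₂)·DIC
At pH 7.88: [H⁺]/K1 = 10^-1.52 = 0.030200, K2/[H⁺] = 10^-2.50 = 0.0031623
α₁ = 1/(1 + 0.030200 + 0.0031623) = 1/1.0334 = 0.9677; α₂ = α₁·K2/[H⁺] = 0.003060
α₁ + 2α₂ = 0.9738
CA = 0.9738 × 4.41 = 4.29 mmol/L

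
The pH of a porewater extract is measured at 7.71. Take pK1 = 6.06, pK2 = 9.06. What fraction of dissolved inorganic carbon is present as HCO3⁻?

α₁ = 0.937

α₁ = 1 / (1 + [H⁺]/K1 + K2/[H⁺]) = 1 / (1 + 10^-1.65 + 10^-1.35)
   = 1 / (1 + 0.022387 + 0.044668) = 1/1.0671 = 0.9372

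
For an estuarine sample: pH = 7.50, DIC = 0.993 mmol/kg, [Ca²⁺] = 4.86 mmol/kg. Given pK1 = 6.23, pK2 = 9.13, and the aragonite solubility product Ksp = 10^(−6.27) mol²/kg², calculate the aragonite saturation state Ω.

α₂ = 1 / (1 + [H⁺]/K2 + [H⁺]²/(K1K2)) = 1 / (1 + 10^+1.63 + 10^+0.36)
   = 1 / (1 + 42.658 + 2.2909) = 1/45.949 = 0.02176
[CO3²⁻] = α₂ × DIC = 0.02176 × 0.993 = 0.02161 mmol/kg
Ksp = 10^(−6.27) = 5.370×10^-7
Ω = [Ca²⁺][CO3²⁻]/Ksp = (4.86×10^-3)(2.161×10^-5) / 5.370×10^-7 = 0.196

Ω = 0.196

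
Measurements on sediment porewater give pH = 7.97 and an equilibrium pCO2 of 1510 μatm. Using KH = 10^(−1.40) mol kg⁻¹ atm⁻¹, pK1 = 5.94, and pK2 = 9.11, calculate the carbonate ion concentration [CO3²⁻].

[CO3²⁻] = 0.467 mmol/kg

[CO2*] = KH · pCO2 = 10^(−1.40) × 1510×10^-6 = 6.011×10^-5 mol/kg
α₀ = 1/(1 + K1/[H⁺] + K1K2/[H⁺]²) = 1/(1 + 10^+2.03 + 10^+0.89) = 0.008627
DIC = [CO2*]/α₀ = 6.011×10^-5 / 0.008627 = 6.968 mmol/kg
[CO3²⁻] = α₂·DIC; α₂ = 0.06697, so [CO3²⁻] = 0.06697 × 6.968 = 0.467 mmol/kg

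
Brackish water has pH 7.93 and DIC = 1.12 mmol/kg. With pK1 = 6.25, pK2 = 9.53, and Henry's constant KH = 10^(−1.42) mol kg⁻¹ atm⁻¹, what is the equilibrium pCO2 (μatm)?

pCO2 = 588 μatm

α₀ = 1 / (1 + K1/[H⁺] + K1K2/[H⁺]²) = 1 / (1 + 10^+1.68 + 10^+0.08)
   = 1 / (1 + 47.863 + 1.2023) = 1/50.065 = 0.01997
[CO2*] = α₀ × DIC = 0.01997 × 1.12 = 0.02237 mmol/kg
pCO2 = [CO2*]/KH = 2.237×10^-5 / 3.802×10^-2 = 588 μatm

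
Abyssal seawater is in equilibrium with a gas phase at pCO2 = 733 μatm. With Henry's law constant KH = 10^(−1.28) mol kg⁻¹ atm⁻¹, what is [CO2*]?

[CO2*] = 38.5 μmol/kg

KH = 10^(−1.28) = 5.248×10^-2 mol kg⁻¹ atm⁻¹
[CO2*] = KH · pCO2 = 5.248×10^-2 × 733×10^-6 atm = 3.85×10^-5 mol/kg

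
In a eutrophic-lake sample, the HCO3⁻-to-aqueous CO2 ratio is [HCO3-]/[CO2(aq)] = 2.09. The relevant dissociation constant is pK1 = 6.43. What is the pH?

From K1 = [H⁺][HCO3-]/[CO2(aq)]:  pH = pK1 + log₁₀([HCO3-]/[CO2(aq)])
log₁₀(2.09) = +0.320
pH = 6.43 + (+0.320) = 6.75

pH = 6.75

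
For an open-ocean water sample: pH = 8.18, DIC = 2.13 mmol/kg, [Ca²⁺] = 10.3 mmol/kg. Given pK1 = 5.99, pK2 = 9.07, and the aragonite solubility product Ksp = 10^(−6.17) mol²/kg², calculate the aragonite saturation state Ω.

α₂ = 1 / (1 + [H⁺]/K2 + [H⁺]²/(K1K2)) = 1 / (1 + 10^+0.89 + 10^-1.30)
   = 1 / (1 + 7.7625 + 0.050119) = 1/8.8126 = 0.1135
[CO3²⁻] = α₂ × DIC = 0.1135 × 2.13 = 0.2417 mmol/kg
Ksp = 10^(−6.17) = 6.761×10^-7
Ω = [Ca²⁺][CO3²⁻]/Ksp = (10.3×10^-3)(2.417×10^-4) / 6.761×10^-7 = 3.68

Ω = 3.68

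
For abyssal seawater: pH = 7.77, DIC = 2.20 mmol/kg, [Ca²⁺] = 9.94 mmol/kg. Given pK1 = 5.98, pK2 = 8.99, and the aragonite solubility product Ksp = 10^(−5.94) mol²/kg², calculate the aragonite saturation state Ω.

α₂ = 1 / (1 + [H⁺]/K2 + [H⁺]²/(K1K2)) = 1 / (1 + 10^+1.22 + 10^-0.57)
   = 1 / (1 + 16.596 + 0.26915) = 1/17.865 = 0.05598
[CO3²⁻] = α₂ × DIC = 0.05598 × 2.20 = 0.1231 mmol/kg
Ksp = 10^(−5.94) = 1.148×10^-6
Ω = [Ca²⁺][CO3²⁻]/Ksp = (9.94×10^-3)(1.231×10^-4) / 1.148×10^-6 = 1.07

Ω = 1.07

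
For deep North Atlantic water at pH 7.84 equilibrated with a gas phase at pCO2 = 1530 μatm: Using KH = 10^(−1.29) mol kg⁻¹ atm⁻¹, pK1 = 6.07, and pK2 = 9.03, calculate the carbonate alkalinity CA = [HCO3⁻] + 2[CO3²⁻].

[CO2*] = KH · pCO2 = 10^(−1.29) × 1530×10^-6 = 7.847×10^-5 mol/kg
α₀ = 1/(1 + K1/[H⁺] + K1K2/[H⁺]²) = 1/(1 + 10^+1.77 + 10^+0.58) = 0.01570
DIC = [CO2*]/α₀ = 7.847×10^-5 / 0.01570 = 4.997 mmol/kg
CA = (α₁ + 2α₂)·DIC = (0.9246 + 2×0.05970) × 4.997 = 5.22 mmol/kg

CA = 5.22 mmol/kg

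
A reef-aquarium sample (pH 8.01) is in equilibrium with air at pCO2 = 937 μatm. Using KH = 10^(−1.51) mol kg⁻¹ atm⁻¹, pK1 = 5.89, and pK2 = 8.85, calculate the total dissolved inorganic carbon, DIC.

[CO2*] = KH · pCO2 = 10^(−1.51) × 937×10^-6 = 2.896×10^-5 mol/kg
α₀ = 1/(1 + K1/[H⁺] + K1K2/[H⁺]²) = 1/(1 + 10^+2.12 + 10^+1.28) = 0.006584
DIC = [CO2*]/α₀ = 2.896×10^-5 / 0.006584 = 4.40 mmol/kg

DIC = 4.40 mmol/kg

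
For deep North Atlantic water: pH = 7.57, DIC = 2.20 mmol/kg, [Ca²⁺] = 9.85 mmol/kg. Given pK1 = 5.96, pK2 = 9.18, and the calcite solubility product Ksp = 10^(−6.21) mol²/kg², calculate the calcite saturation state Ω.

α₂ = 1 / (1 + [H⁺]/K2 + [H⁺]²/(K1K2)) = 1 / (1 + 10^+1.61 + 10^+0.00)
   = 1 / (1 + 40.738 + 1.0000) = 1/42.738 = 0.02340
[CO3²⁻] = α₂ × DIC = 0.02340 × 2.20 = 0.05148 mmol/kg
Ksp = 10^(−6.21) = 6.166×10^-7
Ω = [Ca²⁺][CO3²⁻]/Ksp = (9.85×10^-3)(5.148×10^-5) / 6.166×10^-7 = 0.822

Ω = 0.822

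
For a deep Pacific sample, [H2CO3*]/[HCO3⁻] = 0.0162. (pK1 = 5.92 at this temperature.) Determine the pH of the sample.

pH = 7.71

From K1 = [H⁺][HCO3⁻]/[H2CO3*]:  pH = pK1 − log₁₀([H2CO3*]/[HCO3⁻])
log₁₀(0.0162) = -1.790
pH = 5.92 − (-1.790) = 7.71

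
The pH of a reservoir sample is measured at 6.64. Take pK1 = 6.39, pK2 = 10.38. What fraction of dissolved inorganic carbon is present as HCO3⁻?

α₁ = 1 / (1 + [H⁺]/K1 + K2/[H⁺]) = 1 / (1 + 10^-0.25 + 10^-3.74)
   = 1 / (1 + 0.56234 + 0.00018197) = 1/1.5625 = 0.6400

α₁ = 0.640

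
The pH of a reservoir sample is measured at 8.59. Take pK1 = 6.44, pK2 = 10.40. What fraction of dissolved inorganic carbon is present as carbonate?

α₂ = 1 / (1 + [H⁺]/K2 + [H⁺]²/(K1K2)) = 1 / (1 + 10^+1.81 + 10^-0.34)
   = 1 / (1 + 64.565 + 0.45709) = 1/66.023 = 0.01515

α₂ = 0.0151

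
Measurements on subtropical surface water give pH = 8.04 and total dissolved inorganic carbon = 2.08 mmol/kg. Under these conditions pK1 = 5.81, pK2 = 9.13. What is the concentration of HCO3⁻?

[HCO3⁻] = 1.91 mmol/kg

α₁ = 1 / (1 + [H⁺]/K1 + K2/[H⁺]) = 1 / (1 + 10^-2.23 + 10^-1.09)
   = 1 / (1 + 0.0058884 + 0.081283) = 1/1.0872 = 0.9198
[HCO3⁻] = α₁ × DIC = 0.9198 × 2.08 = 1.91 mmol/kg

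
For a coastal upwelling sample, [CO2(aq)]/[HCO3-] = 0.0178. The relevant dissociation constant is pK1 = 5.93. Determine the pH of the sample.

From K1 = [H⁺][HCO3-]/[CO2(aq)]:  pH = pK1 − log₁₀([CO2(aq)]/[HCO3-])
log₁₀(0.0178) = -1.750
pH = 5.93 − (-1.750) = 7.68

pH = 7.68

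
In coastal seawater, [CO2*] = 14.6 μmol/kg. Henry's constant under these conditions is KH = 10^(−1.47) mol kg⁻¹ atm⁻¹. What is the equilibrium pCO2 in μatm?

pCO2 = 431 μatm

KH = 10^(−1.47) = 3.388×10^-2 mol kg⁻¹ atm⁻¹
pCO2 = [CO2*]/KH = 14.6×10^-6 / 3.388×10^-2 = 4.31×10^-4 atm = 431 μatm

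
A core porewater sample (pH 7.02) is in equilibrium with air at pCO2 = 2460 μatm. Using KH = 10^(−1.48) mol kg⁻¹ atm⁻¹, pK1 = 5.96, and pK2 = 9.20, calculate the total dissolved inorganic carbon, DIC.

[CO2*] = KH · pCO2 = 10^(−1.48) × 2460×10^-6 = 8.146×10^-5 mol/kg
α₀ = 1/(1 + K1/[H⁺] + K1K2/[H⁺]²) = 1/(1 + 10^+1.06 + 10^-1.12) = 0.07963
DIC = [CO2*]/α₀ = 8.146×10^-5 / 0.07963 = 1.02 mmol/kg

DIC = 1.02 mmol/kg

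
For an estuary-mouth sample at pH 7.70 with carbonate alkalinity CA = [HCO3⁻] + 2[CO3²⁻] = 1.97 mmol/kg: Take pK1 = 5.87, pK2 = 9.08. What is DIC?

CA = [HCO3⁻] + 2[CO3²⁻] = (α₁ + 2α₂)·DIC
At pH 7.70: [H⁺]/K1 = 10^-1.83 = 0.014791, K2/[H⁺] = 10^-1.38 = 0.041687
α₁ = 1/(1 + 0.014791 + 0.041687) = 1/1.0565 = 0.9465; α₂ = α₁·K2/[H⁺] = 0.03946
α₁ + 2α₂ = 1.0255
DIC = CA / (α₁ + 2α₂) = 1.97 / 1.0255 = 1.92 mmol/kg

DIC = 1.92 mmol/kg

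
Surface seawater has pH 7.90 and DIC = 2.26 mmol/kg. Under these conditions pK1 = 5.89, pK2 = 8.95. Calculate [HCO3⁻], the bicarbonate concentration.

[HCO3⁻] = 2.06 mmol/kg

α₁ = 1 / (1 + [H⁺]/K1 + K2/[H⁺]) = 1 / (1 + 10^-2.01 + 10^-1.05)
   = 1 / (1 + 0.0097724 + 0.089125) = 1/1.0989 = 0.9100
[HCO3⁻] = α₁ × DIC = 0.9100 × 2.26 = 2.06 mmol/kg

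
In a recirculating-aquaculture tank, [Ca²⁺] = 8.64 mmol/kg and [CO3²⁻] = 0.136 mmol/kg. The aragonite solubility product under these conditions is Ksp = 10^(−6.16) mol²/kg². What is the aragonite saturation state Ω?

Ksp = 10^(−6.16) = 6.918×10^-7
Ω = [Ca²⁺][CO3²⁻]/Ksp = (8.64×10^-3)(0.136×10^-3) / 6.918×10^-7 = 1.70

Ω = 1.70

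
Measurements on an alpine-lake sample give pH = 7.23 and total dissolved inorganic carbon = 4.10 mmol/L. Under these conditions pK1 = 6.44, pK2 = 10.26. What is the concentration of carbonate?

α₂ = 1 / (1 + [H⁺]/K2 + [H⁺]²/(K1K2)) = 1 / (1 + 10^+3.03 + 10^+2.24)
   = 1 / (1 + 1071.5 + 173.78) = 1/1246.3 = 0.0008024
[CO3²⁻] = α₂ × DIC = 0.0008024 × 4.10 = 0.00329 mmol/L = 3.29 μmol/L

[CO3²⁻] = 3.29 μmol/L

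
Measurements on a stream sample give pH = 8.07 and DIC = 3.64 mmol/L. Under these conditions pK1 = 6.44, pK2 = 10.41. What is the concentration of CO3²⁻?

[CO3²⁻] = 16.2 μmol/L

α₂ = 1 / (1 + [H⁺]/K2 + [H⁺]²/(K1K2)) = 1 / (1 + 10^+2.34 + 10^+0.71)
   = 1 / (1 + 218.78 + 5.1286) = 1/224.90 = 0.004446
[CO3²⁻] = α₂ × DIC = 0.004446 × 3.64 = 0.0162 mmol/L = 16.2 μmol/L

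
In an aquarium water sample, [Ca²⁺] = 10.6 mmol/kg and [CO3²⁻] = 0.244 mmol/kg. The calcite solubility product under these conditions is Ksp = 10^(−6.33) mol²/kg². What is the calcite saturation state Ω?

Ω = 5.53

Ksp = 10^(−6.33) = 4.677×10^-7
Ω = [Ca²⁺][CO3²⁻]/Ksp = (10.6×10^-3)(0.244×10^-3) / 4.677×10^-7 = 5.53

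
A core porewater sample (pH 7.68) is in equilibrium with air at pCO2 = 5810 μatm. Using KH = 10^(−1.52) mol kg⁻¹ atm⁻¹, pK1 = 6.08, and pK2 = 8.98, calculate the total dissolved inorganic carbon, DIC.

DIC = 7.51 mmol/kg

[CO2*] = KH · pCO2 = 10^(−1.52) × 5810×10^-6 = 1.755×10^-4 mol/kg
α₀ = 1/(1 + K1/[H⁺] + K1K2/[H⁺]²) = 1/(1 + 10^+1.60 + 10^+0.30) = 0.02336
DIC = [CO2*]/α₀ = 1.755×10^-4 / 0.02336 = 7.51 mmol/kg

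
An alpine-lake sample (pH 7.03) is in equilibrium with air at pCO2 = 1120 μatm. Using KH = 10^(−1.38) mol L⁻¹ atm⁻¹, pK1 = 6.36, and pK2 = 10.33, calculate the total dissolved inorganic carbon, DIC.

[CO2*] = KH · pCO2 = 10^(−1.38) × 1120×10^-6 = 4.669×10^-5 mol/L
α₀ = 1/(1 + K1/[H⁺] + K1K2/[H⁺]²) = 1/(1 + 10^+0.67 + 10^-2.63) = 0.1761
DIC = [CO2*]/α₀ = 4.669×10^-5 / 0.1761 = 0.265 mmol/L

DIC = 0.265 mmol/L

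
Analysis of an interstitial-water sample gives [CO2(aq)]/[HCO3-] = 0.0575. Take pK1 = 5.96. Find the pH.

pH = 7.20

From K1 = [H⁺][HCO3-]/[CO2(aq)]:  pH = pK1 − log₁₀([CO2(aq)]/[HCO3-])
log₁₀(0.0575) = -1.240
pH = 5.96 − (-1.240) = 7.20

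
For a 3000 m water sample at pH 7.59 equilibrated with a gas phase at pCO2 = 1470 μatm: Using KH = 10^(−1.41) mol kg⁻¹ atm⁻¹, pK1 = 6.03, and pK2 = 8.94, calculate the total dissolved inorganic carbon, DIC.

DIC = 2.23 mmol/kg

[CO2*] = KH · pCO2 = 10^(−1.41) × 1470×10^-6 = 5.719×10^-5 mol/kg
α₀ = 1/(1 + K1/[H⁺] + K1K2/[H⁺]²) = 1/(1 + 10^+1.56 + 10^+0.21) = 0.02569
DIC = [CO2*]/α₀ = 5.719×10^-5 / 0.02569 = 2.23 mmol/kg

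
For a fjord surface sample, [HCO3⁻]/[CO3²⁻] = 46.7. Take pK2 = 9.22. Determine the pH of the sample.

From K2 = [H⁺][CO3²⁻]/[HCO3⁻]:  pH = pK2 − log₁₀([HCO3⁻]/[CO3²⁻])
log₁₀(46.7) = +1.669
pH = 9.22 − (+1.669) = 7.55

pH = 7.55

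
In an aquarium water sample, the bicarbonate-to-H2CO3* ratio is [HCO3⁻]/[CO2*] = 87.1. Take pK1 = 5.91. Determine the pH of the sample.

pH = 7.85

From K1 = [H⁺][HCO3⁻]/[CO2*]:  pH = pK1 + log₁₀([HCO3⁻]/[CO2*])
log₁₀(87.1) = +1.940
pH = 5.91 + (+1.940) = 7.85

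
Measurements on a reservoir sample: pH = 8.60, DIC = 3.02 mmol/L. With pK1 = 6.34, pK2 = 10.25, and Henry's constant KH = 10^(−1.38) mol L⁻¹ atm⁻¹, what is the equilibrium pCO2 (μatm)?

α₀ = 1 / (1 + K1/[H⁺] + K1K2/[H⁺]²) = 1 / (1 + 10^+2.26 + 10^+0.61)
   = 1 / (1 + 181.97 + 4.0738) = 1/187.04 = 0.005346
[CO2*] = α₀ × DIC = 0.005346 × 3.02 = 0.01615 mmol/L = 16.15 μmol/L
pCO2 = [CO2*]/KH = 1.615×10^-5 / 4.169×10^-2 = 387 μatm

pCO2 = 387 μatm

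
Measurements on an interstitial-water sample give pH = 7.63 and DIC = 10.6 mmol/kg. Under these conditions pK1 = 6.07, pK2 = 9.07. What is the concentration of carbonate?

α₂ = 1 / (1 + [H⁺]/K2 + [H⁺]²/(K1K2)) = 1 / (1 + 10^+1.44 + 10^-0.12)
   = 1 / (1 + 27.542 + 0.75858) = 1/29.301 = 0.03413
[CO3²⁻] = α₂ × DIC = 0.03413 × 10.6 = 0.362 mmol/kg

[CO3²⁻] = 0.362 mmol/kg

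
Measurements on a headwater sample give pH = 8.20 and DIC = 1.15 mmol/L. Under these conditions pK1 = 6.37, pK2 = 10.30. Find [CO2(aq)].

α₀ = 1 / (1 + K1/[H⁺] + K1K2/[H⁺]²) = 1 / (1 + 10^+1.83 + 10^-0.27)
   = 1 / (1 + 67.608 + 0.53703) = 1/69.145 = 0.01446
[CO2*] = α₀ × DIC = 0.01446 × 1.15 = 0.0166 mmol/L = 16.6 μmol/L

[CO2*] = 16.6 μmol/L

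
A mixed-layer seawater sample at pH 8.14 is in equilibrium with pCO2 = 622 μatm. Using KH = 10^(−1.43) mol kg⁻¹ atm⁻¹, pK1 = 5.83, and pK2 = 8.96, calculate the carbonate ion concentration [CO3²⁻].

[CO2*] = KH · pCO2 = 10^(−1.43) × 622×10^-6 = 2.311×10^-5 mol/kg
α₀ = 1/(1 + K1/[H⁺] + K1K2/[H⁺]²) = 1/(1 + 10^+2.31 + 10^+1.49) = 0.004236
DIC = [CO2*]/α₀ = 2.311×10^-5 / 0.004236 = 5.456 mmol/kg
[CO3²⁻] = α₂·DIC; α₂ = 0.1309, so [CO3²⁻] = 0.1309 × 5.456 = 0.714 mmol/kg

[CO3²⁻] = 0.714 mmol/kg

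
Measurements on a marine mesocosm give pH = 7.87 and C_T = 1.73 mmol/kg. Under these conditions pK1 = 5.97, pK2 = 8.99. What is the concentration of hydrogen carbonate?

[HCO3⁻] = 1.59 mmol/kg

α₁ = 1 / (1 + [H⁺]/K1 + K2/[H⁺]) = 1 / (1 + 10^-1.90 + 10^-1.12)
   = 1 / (1 + 0.012589 + 0.075858) = 1/1.0884 = 0.9187
[HCO3⁻] = α₁ × DIC = 0.9187 × 1.73 = 1.59 mmol/kg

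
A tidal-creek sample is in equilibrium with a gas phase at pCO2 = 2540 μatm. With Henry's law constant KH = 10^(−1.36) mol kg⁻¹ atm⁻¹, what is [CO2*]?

KH = 10^(−1.36) = 4.365×10^-2 mol kg⁻¹ atm⁻¹
[CO2*] = KH · pCO2 = 4.365×10^-2 × 2540×10^-6 atm = 1.11×10^-4 mol/kg

[CO2*] = 111 μmol/kg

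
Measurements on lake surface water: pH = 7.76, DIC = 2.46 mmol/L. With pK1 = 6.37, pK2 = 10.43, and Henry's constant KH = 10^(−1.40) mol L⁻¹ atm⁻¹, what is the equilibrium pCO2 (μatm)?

pCO2 = 2410 μatm

α₀ = 1 / (1 + K1/[H⁺] + K1K2/[H⁺]²) = 1 / (1 + 10^+1.39 + 10^-1.28)
   = 1 / (1 + 24.547 + 0.052481) = 1/25.600 = 0.03906
[CO2*] = α₀ × DIC = 0.03906 × 2.46 = 0.09610 mmol/L
pCO2 = [CO2*]/KH = 9.610×10^-5 / 3.981×10^-2 = 2410 μatm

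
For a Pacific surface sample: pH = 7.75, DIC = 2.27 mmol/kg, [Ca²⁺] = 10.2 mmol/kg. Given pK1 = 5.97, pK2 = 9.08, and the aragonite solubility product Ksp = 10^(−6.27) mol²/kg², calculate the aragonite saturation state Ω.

Ω = 1.90

α₂ = 1 / (1 + [H⁺]/K2 + [H⁺]²/(K1K2)) = 1 / (1 + 10^+1.33 + 10^-0.45)
   = 1 / (1 + 21.380 + 0.35481) = 1/22.734 = 0.04399
[CO3²⁻] = α₂ × DIC = 0.04399 × 2.27 = 0.09985 mmol/kg
Ksp = 10^(−6.27) = 5.370×10^-7
Ω = [Ca²⁺][CO3²⁻]/Ksp = (10.2×10^-3)(9.985×10^-5) / 5.370×10^-7 = 1.90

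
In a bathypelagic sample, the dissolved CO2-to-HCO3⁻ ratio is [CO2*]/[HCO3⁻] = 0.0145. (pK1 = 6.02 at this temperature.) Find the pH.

From K1 = [H⁺][HCO3⁻]/[CO2*]:  pH = pK1 − log₁₀([CO2*]/[HCO3⁻])
log₁₀(0.0145) = -1.839
pH = 6.02 − (-1.839) = 7.86

pH = 7.86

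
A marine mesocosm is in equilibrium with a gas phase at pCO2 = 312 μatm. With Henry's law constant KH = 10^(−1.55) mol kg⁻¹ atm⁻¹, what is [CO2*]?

[CO2*] = 8.79 μmol/kg

KH = 10^(−1.55) = 2.818×10^-2 mol kg⁻¹ atm⁻¹
[CO2*] = KH · pCO2 = 2.818×10^-2 × 312×10^-6 atm = 8.79×10^-6 mol/kg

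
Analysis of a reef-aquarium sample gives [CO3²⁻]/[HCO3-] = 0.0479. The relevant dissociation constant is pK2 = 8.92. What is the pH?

From K2 = [H⁺][CO3²⁻]/[HCO3-]:  pH = pK2 + log₁₀([CO3²⁻]/[HCO3-])
log₁₀(0.0479) = -1.320
pH = 8.92 + (-1.320) = 7.60

pH = 7.60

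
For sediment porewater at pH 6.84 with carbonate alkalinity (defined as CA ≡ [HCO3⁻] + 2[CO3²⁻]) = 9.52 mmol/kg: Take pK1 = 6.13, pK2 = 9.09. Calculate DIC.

DIC = 11.3 mmol/kg

CA = [HCO3⁻] + 2[CO3²⁻] = (α₁ + 2α₂)·DIC
At pH 6.84: [H⁺]/K1 = 10^-0.71 = 0.19498, K2/[H⁺] = 10^-2.25 = 0.0056234
α₁ = 1/(1 + 0.19498 + 0.0056234) = 1/1.2006 = 0.8329; α₂ = α₁·K2/[H⁺] = 0.004684
α₁ + 2α₂ = 0.8423
DIC = CA / (α₁ + 2α₂) = 9.52 / 0.8423 = 11.3 mmol/kg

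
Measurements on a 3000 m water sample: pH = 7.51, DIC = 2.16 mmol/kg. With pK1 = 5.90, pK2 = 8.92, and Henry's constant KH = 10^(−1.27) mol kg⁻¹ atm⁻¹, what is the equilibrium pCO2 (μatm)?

α₀ = 1 / (1 + K1/[H⁺] + K1K2/[H⁺]²) = 1 / (1 + 10^+1.61 + 10^+0.20)
   = 1 / (1 + 40.738 + 1.5849) = 1/43.323 = 0.02308
[CO2*] = α₀ × DIC = 0.02308 × 2.16 = 0.04986 mmol/kg
pCO2 = [CO2*]/KH = 4.986×10^-5 / 5.370×10^-2 = 928 μatm

pCO2 = 928 μatm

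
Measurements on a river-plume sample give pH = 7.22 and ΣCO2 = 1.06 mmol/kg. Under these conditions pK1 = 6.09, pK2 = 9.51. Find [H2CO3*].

[CO2*] = 0.0728 mmol/kg

α₀ = 1 / (1 + K1/[H⁺] + K1K2/[H⁺]²) = 1 / (1 + 10^+1.13 + 10^-1.16)
   = 1 / (1 + 13.490 + 0.069183) = 1/14.559 = 0.06869
[CO2*] = α₀ × DIC = 0.06869 × 1.06 = 0.0728 mmol/kg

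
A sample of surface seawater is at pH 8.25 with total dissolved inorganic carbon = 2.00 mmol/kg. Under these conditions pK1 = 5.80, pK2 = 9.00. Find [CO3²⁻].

[CO3²⁻] = 0.301 mmol/kg

α₂ = 1 / (1 + [H⁺]/K2 + [H⁺]²/(K1K2)) = 1 / (1 + 10^+0.75 + 10^-1.70)
   = 1 / (1 + 5.6234 + 0.019953) = 1/6.6434 = 0.1505
[CO3²⁻] = α₂ × DIC = 0.1505 × 2.00 = 0.301 mmol/kg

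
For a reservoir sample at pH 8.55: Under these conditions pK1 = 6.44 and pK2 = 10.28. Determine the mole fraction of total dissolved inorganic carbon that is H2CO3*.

α₀ = 0.00756

α₀ = 1 / (1 + K1/[H⁺] + K1K2/[H⁺]²) = 1 / (1 + 10^+2.11 + 10^+0.38)
   = 1 / (1 + 128.82 + 2.3988) = 1/132.22 = 0.007563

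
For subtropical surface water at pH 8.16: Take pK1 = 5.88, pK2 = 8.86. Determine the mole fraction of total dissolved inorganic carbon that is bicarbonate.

α₁ = 0.830

α₁ = 1 / (1 + [H⁺]/K1 + K2/[H⁺]) = 1 / (1 + 10^-2.28 + 10^-0.70)
   = 1 / (1 + 0.0052481 + 0.19953) = 1/1.2048 = 0.8300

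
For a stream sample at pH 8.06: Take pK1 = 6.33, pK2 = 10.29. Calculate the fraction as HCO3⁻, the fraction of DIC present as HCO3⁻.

α₁ = 1 / (1 + [H⁺]/K1 + K2/[H⁺]) = 1 / (1 + 10^-1.73 + 10^-2.23)
   = 1 / (1 + 0.018621 + 0.0058884) = 1/1.0245 = 0.9761

α₁ = 0.976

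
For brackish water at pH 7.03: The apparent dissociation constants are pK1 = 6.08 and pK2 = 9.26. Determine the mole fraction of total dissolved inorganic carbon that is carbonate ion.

α₂ = 1 / (1 + [H⁺]/K2 + [H⁺]²/(K1K2)) = 1 / (1 + 10^+2.23 + 10^+1.28)
   = 1 / (1 + 169.82 + 19.055) = 1/189.88 = 0.005267

α₂ = 0.00527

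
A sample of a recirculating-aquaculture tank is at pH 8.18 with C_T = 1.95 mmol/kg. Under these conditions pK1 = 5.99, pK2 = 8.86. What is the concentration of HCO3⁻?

α₁ = 1 / (1 + [H⁺]/K1 + K2/[H⁺]) = 1 / (1 + 10^-2.19 + 10^-0.68)
   = 1 / (1 + 0.0064565 + 0.20893) = 1/1.2154 = 0.8228
[HCO3⁻] = α₁ × DIC = 0.8228 × 1.95 = 1.60 mmol/kg

[HCO3⁻] = 1.60 mmol/kg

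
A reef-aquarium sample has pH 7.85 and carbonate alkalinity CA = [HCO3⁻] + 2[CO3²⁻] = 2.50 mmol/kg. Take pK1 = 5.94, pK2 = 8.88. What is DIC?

CA = [HCO3⁻] + 2[CO3²⁻] = (α₁ + 2α₂)·DIC
At pH 7.85: [H⁺]/K1 = 10^-1.91 = 0.012303, K2/[H⁺] = 10^-1.03 = 0.093325
α₁ = 1/(1 + 0.012303 + 0.093325) = 1/1.1056 = 0.9045; α₂ = α₁·K2/[H⁺] = 0.08441
α₁ + 2α₂ = 1.0733
DIC = CA / (α₁ + 2α₂) = 2.50 / 1.0733 = 2.33 mmol/kg

DIC = 2.33 mmol/kg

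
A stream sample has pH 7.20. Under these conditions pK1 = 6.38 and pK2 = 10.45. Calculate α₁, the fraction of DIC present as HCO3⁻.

α₁ = 0.868

α₁ = 1 / (1 + [H⁺]/K1 + K2/[H⁺]) = 1 / (1 + 10^-0.82 + 10^-3.25)
   = 1 / (1 + 0.15136 + 0.00056234) = 1/1.1519 = 0.8681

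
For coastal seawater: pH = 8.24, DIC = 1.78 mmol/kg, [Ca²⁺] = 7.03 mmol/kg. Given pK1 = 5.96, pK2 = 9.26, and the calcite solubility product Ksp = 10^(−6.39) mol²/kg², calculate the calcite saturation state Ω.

Ω = 2.66

α₂ = 1 / (1 + [H⁺]/K2 + [H⁺]²/(K1K2)) = 1 / (1 + 10^+1.02 + 10^-1.26)
   = 1 / (1 + 10.471 + 0.054954) = 1/11.526 = 0.08676
[CO3²⁻] = α₂ × DIC = 0.08676 × 1.78 = 0.1544 mmol/kg
Ksp = 10^(−6.39) = 4.074×10^-7
Ω = [Ca²⁺][CO3²⁻]/Ksp = (7.03×10^-3)(1.544×10^-4) / 4.074×10^-7 = 2.66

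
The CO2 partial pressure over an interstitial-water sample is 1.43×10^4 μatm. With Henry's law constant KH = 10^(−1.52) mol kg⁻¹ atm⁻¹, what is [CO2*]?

[CO2*] = 432 μmol/kg

KH = 10^(−1.52) = 3.020×10^-2 mol kg⁻¹ atm⁻¹
[CO2*] = KH · pCO2 = 3.020×10^-2 × 1.43×10^4×10^-6 atm = 4.32×10^-4 mol/kg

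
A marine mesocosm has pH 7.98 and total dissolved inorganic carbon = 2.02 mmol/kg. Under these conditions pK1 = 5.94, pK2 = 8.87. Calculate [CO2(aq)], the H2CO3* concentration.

[CO2*] = 16.2 μmol/kg

α₀ = 1 / (1 + K1/[H⁺] + K1K2/[H⁺]²) = 1 / (1 + 10^+2.04 + 10^+1.15)
   = 1 / (1 + 109.65 + 14.125) = 1/124.77 = 0.008015
[CO2*] = α₀ × DIC = 0.008015 × 2.02 = 0.0162 mmol/kg = 16.2 μmol/kg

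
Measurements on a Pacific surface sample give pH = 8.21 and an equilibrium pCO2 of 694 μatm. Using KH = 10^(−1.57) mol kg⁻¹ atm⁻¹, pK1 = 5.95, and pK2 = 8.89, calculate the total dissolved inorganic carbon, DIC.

DIC = 4.13 mmol/kg

[CO2*] = KH · pCO2 = 10^(−1.57) × 694×10^-6 = 1.868×10^-5 mol/kg
α₀ = 1/(1 + K1/[H⁺] + K1K2/[H⁺]²) = 1/(1 + 10^+2.26 + 10^+1.58) = 0.004525
DIC = [CO2*]/α₀ = 1.868×10^-5 / 0.004525 = 4.13 mmol/kg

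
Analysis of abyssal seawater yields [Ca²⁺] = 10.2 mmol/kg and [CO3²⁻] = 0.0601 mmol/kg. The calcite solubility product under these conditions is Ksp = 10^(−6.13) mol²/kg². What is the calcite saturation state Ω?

Ω = 0.827

Ksp = 10^(−6.13) = 7.413×10^-7
Ω = [Ca²⁺][CO3²⁻]/Ksp = (10.2×10^-3)(0.0601×10^-3) / 7.413×10^-7 = 0.827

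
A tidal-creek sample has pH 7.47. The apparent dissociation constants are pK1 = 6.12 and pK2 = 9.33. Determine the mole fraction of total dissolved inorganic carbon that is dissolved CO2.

α₀ = 1 / (1 + K1/[H⁺] + K1K2/[H⁺]²) = 1 / (1 + 10^+1.35 + 10^-0.51)
   = 1 / (1 + 22.387 + 0.30903) = 1/23.696 = 0.04220

α₀ = 0.0422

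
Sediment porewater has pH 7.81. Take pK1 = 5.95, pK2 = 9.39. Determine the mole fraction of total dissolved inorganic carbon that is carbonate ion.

α₂ = 1 / (1 + [H⁺]/K2 + [H⁺]²/(K1K2)) = 1 / (1 + 10^+1.58 + 10^-0.28)
   = 1 / (1 + 38.019 + 0.52481) = 1/39.544 = 0.02529

α₂ = 0.0253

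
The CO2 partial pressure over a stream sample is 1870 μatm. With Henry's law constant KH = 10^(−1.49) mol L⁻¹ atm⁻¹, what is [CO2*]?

[CO2*] = 60.5 μmol/L

KH = 10^(−1.49) = 3.236×10^-2 mol L⁻¹ atm⁻¹
[CO2*] = KH · pCO2 = 3.236×10^-2 × 1870×10^-6 atm = 6.05×10^-5 mol/L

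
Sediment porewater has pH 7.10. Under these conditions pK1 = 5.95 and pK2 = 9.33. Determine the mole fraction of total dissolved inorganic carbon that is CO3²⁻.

α₂ = 1 / (1 + [H⁺]/K2 + [H⁺]²/(K1K2)) = 1 / (1 + 10^+2.23 + 10^+1.08)
   = 1 / (1 + 169.82 + 12.023) = 1/182.85 = 0.005469

α₂ = 0.00547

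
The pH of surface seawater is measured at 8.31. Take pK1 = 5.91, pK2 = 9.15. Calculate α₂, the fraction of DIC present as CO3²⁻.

α₂ = 0.126

α₂ = 1 / (1 + [H⁺]/K2 + [H⁺]²/(K1K2)) = 1 / (1 + 10^+0.84 + 10^-1.56)
   = 1 / (1 + 6.9183 + 0.027542) = 1/7.9459 = 0.1259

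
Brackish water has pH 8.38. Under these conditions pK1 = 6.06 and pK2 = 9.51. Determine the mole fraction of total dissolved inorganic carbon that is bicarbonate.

α₁ = 1 / (1 + [H⁺]/K1 + K2/[H⁺]) = 1 / (1 + 10^-2.32 + 10^-1.13)
   = 1 / (1 + 0.0047863 + 0.074131) = 1/1.0789 = 0.9269

α₁ = 0.927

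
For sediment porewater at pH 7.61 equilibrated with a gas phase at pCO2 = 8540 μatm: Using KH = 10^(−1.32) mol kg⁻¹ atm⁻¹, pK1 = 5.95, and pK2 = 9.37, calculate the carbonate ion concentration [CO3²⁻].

[CO3²⁻] = 0.325 mmol/kg

[CO2*] = KH · pCO2 = 10^(−1.32) × 8540×10^-6 = 4.088×10^-4 mol/kg
α₀ = 1/(1 + K1/[H⁺] + K1K2/[H⁺]²) = 1/(1 + 10^+1.66 + 10^-0.10) = 0.02105
DIC = [CO2*]/α₀ = 4.088×10^-4 / 0.02105 = 19.42 mmol/kg
[CO3²⁻] = α₂·DIC; α₂ = 0.01672, so [CO3²⁻] = 0.01672 × 19.42 = 0.325 mmol/kg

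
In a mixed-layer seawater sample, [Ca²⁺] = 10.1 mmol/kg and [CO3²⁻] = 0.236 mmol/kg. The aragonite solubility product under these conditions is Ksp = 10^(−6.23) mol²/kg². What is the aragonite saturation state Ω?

Ω = 4.05

Ksp = 10^(−6.23) = 5.888×10^-7
Ω = [Ca²⁺][CO3²⁻]/Ksp = (10.1×10^-3)(0.236×10^-3) / 5.888×10^-7 = 4.05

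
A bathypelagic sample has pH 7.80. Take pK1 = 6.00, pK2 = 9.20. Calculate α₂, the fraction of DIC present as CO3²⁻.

α₂ = 1 / (1 + [H⁺]/K2 + [H⁺]²/(K1K2)) = 1 / (1 + 10^+1.40 + 10^-0.40)
   = 1 / (1 + 25.119 + 0.39811) = 1/26.517 = 0.03771

α₂ = 0.0377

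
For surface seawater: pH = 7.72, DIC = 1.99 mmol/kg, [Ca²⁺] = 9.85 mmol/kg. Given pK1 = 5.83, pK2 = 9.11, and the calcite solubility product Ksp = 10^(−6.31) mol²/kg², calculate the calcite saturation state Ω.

α₂ = 1 / (1 + [H⁺]/K2 + [H⁺]²/(K1K2)) = 1 / (1 + 10^+1.39 + 10^-0.50)
   = 1 / (1 + 24.547 + 0.31623) = 1/25.863 = 0.03866
[CO3²⁻] = α₂ × DIC = 0.03866 × 1.99 = 0.07694 mmol/kg
Ksp = 10^(−6.31) = 4.898×10^-7
Ω = [Ca²⁺][CO3²⁻]/Ksp = (9.85×10^-3)(7.694×10^-5) / 4.898×10^-7 = 1.55

Ω = 1.55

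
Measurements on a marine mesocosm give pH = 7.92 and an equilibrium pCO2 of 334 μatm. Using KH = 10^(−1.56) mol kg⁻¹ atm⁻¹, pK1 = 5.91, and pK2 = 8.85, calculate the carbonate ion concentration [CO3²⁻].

[CO3²⁻] = 0.111 mmol/kg

[CO2*] = KH · pCO2 = 10^(−1.56) × 334×10^-6 = 9.199×10^-6 mol/kg
α₀ = 1/(1 + K1/[H⁺] + K1K2/[H⁺]²) = 1/(1 + 10^+2.01 + 10^+1.08) = 0.008669
DIC = [CO2*]/α₀ = 9.199×10^-6 / 0.008669 = 1.061 mmol/kg
[CO3²⁻] = α₂·DIC; α₂ = 0.1042, so [CO3²⁻] = 0.1042 × 1.061 = 0.111 mmol/kg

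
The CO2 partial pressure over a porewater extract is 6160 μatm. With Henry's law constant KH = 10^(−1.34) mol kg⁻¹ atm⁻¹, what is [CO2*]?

[CO2*] = 282 μmol/kg

KH = 10^(−1.34) = 4.571×10^-2 mol kg⁻¹ atm⁻¹
[CO2*] = KH · pCO2 = 4.571×10^-2 × 6160×10^-6 atm = 2.82×10^-4 mol/kg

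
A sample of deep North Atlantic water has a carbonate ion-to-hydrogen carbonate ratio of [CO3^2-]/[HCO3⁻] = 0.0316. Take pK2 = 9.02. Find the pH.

From K2 = [H⁺][CO3^2-]/[HCO3⁻]:  pH = pK2 + log₁₀([CO3^2-]/[HCO3⁻])
log₁₀(0.0316) = -1.500
pH = 9.02 + (-1.500) = 7.52

pH = 7.52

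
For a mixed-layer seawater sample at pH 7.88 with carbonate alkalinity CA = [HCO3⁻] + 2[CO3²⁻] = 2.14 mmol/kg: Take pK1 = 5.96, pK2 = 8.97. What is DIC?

DIC = 2.01 mmol/kg

CA = [HCO3⁻] + 2[CO3²⁻] = (α₁ + 2α₂)·DIC
At pH 7.88: [H⁺]/K1 = 10^-1.92 = 0.012023, K2/[H⁺] = 10^-1.09 = 0.081283
α₁ = 1/(1 + 0.012023 + 0.081283) = 1/1.0933 = 0.9147; α₂ = α₁·K2/[H⁺] = 0.07435
α₁ + 2α₂ = 1.0633
DIC = CA / (α₁ + 2α₂) = 2.14 / 1.0633 = 2.01 mmol/kg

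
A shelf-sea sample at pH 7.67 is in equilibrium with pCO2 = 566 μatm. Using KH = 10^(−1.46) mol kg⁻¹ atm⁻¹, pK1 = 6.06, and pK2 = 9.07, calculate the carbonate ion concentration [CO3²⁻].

[CO3²⁻] = 0.0318 mmol/kg

[CO2*] = KH · pCO2 = 10^(−1.46) × 566×10^-6 = 1.963×10^-5 mol/kg
α₀ = 1/(1 + K1/[H⁺] + K1K2/[H⁺]²) = 1/(1 + 10^+1.61 + 10^+0.21) = 0.02306
DIC = [CO2*]/α₀ = 1.963×10^-5 / 0.02306 = 0.8510 mmol/kg
[CO3²⁻] = α₂·DIC; α₂ = 0.03740, so [CO3²⁻] = 0.03740 × 0.8510 = 0.0318 mmol/kg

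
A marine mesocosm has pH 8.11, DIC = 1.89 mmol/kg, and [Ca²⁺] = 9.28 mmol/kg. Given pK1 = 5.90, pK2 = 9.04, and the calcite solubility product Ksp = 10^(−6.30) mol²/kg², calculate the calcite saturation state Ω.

α₂ = 1 / (1 + [H⁺]/K2 + [H⁺]²/(K1K2)) = 1 / (1 + 10^+0.93 + 10^-1.28)
   = 1 / (1 + 8.5114 + 0.052481) = 1/9.5639 = 0.1046
[CO3²⁻] = α₂ × DIC = 0.1046 × 1.89 = 0.1976 mmol/kg
Ksp = 10^(−6.30) = 5.012×10^-7
Ω = [Ca²⁺][CO3²⁻]/Ksp = (9.28×10^-3)(1.976×10^-4) / 5.012×10^-7 = 3.66

Ω = 3.66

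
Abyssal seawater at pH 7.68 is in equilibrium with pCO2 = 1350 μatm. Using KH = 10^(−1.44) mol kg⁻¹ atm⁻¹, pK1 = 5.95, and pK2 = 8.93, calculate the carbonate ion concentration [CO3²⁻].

[CO2*] = KH · pCO2 = 10^(−1.44) × 1350×10^-6 = 4.902×10^-5 mol/kg
α₀ = 1/(1 + K1/[H⁺] + K1K2/[H⁺]²) = 1/(1 + 10^+1.73 + 10^+0.48) = 0.01732
DIC = [CO2*]/α₀ = 4.902×10^-5 / 0.01732 = 2.829 mmol/kg
[CO3²⁻] = α₂·DIC; α₂ = 0.05232, so [CO3²⁻] = 0.05232 × 2.829 = 0.148 mmol/kg

[CO3²⁻] = 0.148 mmol/kg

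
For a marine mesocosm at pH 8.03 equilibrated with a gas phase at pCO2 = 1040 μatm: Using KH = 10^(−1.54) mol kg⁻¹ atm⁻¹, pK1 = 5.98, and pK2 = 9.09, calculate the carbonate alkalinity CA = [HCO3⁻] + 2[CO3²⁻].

[CO2*] = KH · pCO2 = 10^(−1.54) × 1040×10^-6 = 2.999×10^-5 mol/kg
α₀ = 1/(1 + K1/[H⁺] + K1K2/[H⁺]²) = 1/(1 + 10^+2.05 + 10^+0.99) = 0.008132
DIC = [CO2*]/α₀ = 2.999×10^-5 / 0.008132 = 3.688 mmol/kg
CA = (α₁ + 2α₂)·DIC = (0.9124 + 2×0.07947) × 3.688 = 3.95 mmol/kg

CA = 3.95 mmol/kg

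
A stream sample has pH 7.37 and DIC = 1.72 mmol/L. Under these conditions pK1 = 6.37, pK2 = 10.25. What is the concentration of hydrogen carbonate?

[HCO3⁻] = 1.56 mmol/L

α₁ = 1 / (1 + [H⁺]/K1 + K2/[H⁺]) = 1 / (1 + 10^-1.00 + 10^-2.88)
   = 1 / (1 + 0.10000 + 0.0013183) = 1/1.1013 = 0.9080
[HCO3⁻] = α₁ × DIC = 0.9080 × 1.72 = 1.56 mmol/L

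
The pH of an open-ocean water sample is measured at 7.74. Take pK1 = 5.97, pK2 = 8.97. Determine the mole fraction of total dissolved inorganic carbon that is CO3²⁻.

α₂ = 0.0547

α₂ = 1 / (1 + [H⁺]/K2 + [H⁺]²/(K1K2)) = 1 / (1 + 10^+1.23 + 10^-0.54)
   = 1 / (1 + 16.982 + 0.28840) = 1/18.271 = 0.05473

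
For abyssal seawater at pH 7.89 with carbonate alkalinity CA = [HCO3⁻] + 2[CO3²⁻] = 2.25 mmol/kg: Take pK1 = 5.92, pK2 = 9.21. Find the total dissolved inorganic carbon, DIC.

DIC = 2.17 mmol/kg

CA = [HCO3⁻] + 2[CO3²⁻] = (α₁ + 2α₂)·DIC
At pH 7.89: [H⁺]/K1 = 10^-1.97 = 0.010715, K2/[H⁺] = 10^-1.32 = 0.047863
α₁ = 1/(1 + 0.010715 + 0.047863) = 1/1.0586 = 0.9447; α₂ = α₁·K2/[H⁺] = 0.04521
α₁ + 2α₂ = 1.0351
DIC = CA / (α₁ + 2α₂) = 2.25 / 1.0351 = 2.17 mmol/kg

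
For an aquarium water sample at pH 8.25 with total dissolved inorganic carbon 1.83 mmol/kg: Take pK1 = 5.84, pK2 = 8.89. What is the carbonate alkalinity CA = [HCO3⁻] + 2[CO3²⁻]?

CA = [HCO3⁻] + 2[CO3²⁻] = (α₁ + 2α₂)·DIC
At pH 8.25: [H⁺]/K1 = 10^-2.41 = 0.0038905, K2/[H⁺] = 10^-0.64 = 0.22909
α₁ = 1/(1 + 0.0038905 + 0.22909) = 1/1.2330 = 0.8110; α₂ = α₁·K2/[H⁺] = 0.1858
α₁ + 2α₂ = 1.1826
CA = 1.1826 × 1.83 = 2.16 mmol/kg

CA = 2.16 mmol/kg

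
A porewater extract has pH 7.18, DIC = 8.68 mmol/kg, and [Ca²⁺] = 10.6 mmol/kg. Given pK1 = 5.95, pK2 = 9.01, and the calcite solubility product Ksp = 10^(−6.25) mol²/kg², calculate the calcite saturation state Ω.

Ω = 2.25

α₂ = 1 / (1 + [H⁺]/K2 + [H⁺]²/(K1K2)) = 1 / (1 + 10^+1.83 + 10^+0.60)
   = 1 / (1 + 67.608 + 3.9811) = 1/72.589 = 0.01378
[CO3²⁻] = α₂ × DIC = 0.01378 × 8.68 = 0.1196 mmol/kg
Ksp = 10^(−6.25) = 5.623×10^-7
Ω = [Ca²⁺][CO3²⁻]/Ksp = (10.6×10^-3)(1.196×10^-4) / 5.623×10^-7 = 2.25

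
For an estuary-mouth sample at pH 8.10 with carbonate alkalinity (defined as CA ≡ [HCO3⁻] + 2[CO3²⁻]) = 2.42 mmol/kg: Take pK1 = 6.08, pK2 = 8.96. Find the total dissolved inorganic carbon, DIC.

DIC = 2.18 mmol/kg

CA = [HCO3⁻] + 2[CO3²⁻] = (α₁ + 2α₂)·DIC
At pH 8.10: [H⁺]/K1 = 10^-2.02 = 0.0095499, K2/[H⁺] = 10^-0.86 = 0.13804
α₁ = 1/(1 + 0.0095499 + 0.13804) = 1/1.1476 = 0.8714; α₂ = α₁·K2/[H⁺] = 0.1203
α₁ + 2α₂ = 1.1120
DIC = CA / (α₁ + 2α₂) = 2.42 / 1.1120 = 2.18 mmol/kg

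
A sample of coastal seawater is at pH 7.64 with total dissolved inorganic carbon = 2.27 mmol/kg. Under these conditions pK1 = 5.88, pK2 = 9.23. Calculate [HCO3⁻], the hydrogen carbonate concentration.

α₁ = 1 / (1 + [H⁺]/K1 + K2/[H⁺]) = 1 / (1 + 10^-1.76 + 10^-1.59)
   = 1 / (1 + 0.017378 + 0.025704) = 1/1.0431 = 0.9587
[HCO3⁻] = α₁ × DIC = 0.9587 × 2.27 = 2.18 mmol/kg

[HCO3⁻] = 2.18 mmol/kg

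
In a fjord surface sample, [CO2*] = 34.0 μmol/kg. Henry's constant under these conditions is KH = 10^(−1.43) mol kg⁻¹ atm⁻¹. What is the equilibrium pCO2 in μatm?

KH = 10^(−1.43) = 3.715×10^-2 mol kg⁻¹ atm⁻¹
pCO2 = [CO2*]/KH = 34.0×10^-6 / 3.715×10^-2 = 9.15×10^-4 atm = 915 μatm

pCO2 = 915 μatm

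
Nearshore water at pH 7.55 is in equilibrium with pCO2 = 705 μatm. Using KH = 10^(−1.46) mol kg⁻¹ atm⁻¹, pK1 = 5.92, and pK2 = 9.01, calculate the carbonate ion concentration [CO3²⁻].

[CO2*] = KH · pCO2 = 10^(−1.46) × 705×10^-6 = 2.444×10^-5 mol/kg
α₀ = 1/(1 + K1/[H⁺] + K1K2/[H⁺]²) = 1/(1 + 10^+1.63 + 10^+0.17) = 0.02215
DIC = [CO2*]/α₀ = 2.444×10^-5 / 0.02215 = 1.103 mmol/kg
[CO3²⁻] = α₂·DIC; α₂ = 0.03277, so [CO3²⁻] = 0.03277 × 1.103 = 0.0362 mmol/kg

[CO3²⁻] = 0.0362 mmol/kg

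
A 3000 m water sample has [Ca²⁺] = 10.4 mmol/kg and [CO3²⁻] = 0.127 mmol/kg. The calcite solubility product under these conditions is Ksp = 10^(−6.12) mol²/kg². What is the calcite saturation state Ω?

Ω = 1.74

Ksp = 10^(−6.12) = 7.586×10^-7
Ω = [Ca²⁺][CO3²⁻]/Ksp = (10.4×10^-3)(0.127×10^-3) / 7.586×10^-7 = 1.74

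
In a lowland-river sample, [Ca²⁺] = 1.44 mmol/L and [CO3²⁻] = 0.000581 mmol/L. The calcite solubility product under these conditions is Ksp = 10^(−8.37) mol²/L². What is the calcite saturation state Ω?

Ksp = 10^(−8.37) = 4.266×10^-9
Ω = [Ca²⁺][CO3²⁻]/Ksp = (1.44×10^-3)(0.000581×10^-3) / 4.266×10^-9 = 0.196

Ω = 0.196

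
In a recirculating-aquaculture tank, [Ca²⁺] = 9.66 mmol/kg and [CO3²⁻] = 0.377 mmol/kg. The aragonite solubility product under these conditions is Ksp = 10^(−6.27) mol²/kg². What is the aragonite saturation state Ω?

Ω = 6.78

Ksp = 10^(−6.27) = 5.370×10^-7
Ω = [Ca²⁺][CO3²⁻]/Ksp = (9.66×10^-3)(0.377×10^-3) / 5.370×10^-7 = 6.78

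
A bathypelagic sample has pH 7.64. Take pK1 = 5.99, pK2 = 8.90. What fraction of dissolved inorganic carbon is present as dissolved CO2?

α₀ = 1 / (1 + K1/[H⁺] + K1K2/[H⁺]²) = 1 / (1 + 10^+1.65 + 10^+0.39)
   = 1 / (1 + 44.668 + 2.4547) = 1/48.123 = 0.02078

α₀ = 0.0208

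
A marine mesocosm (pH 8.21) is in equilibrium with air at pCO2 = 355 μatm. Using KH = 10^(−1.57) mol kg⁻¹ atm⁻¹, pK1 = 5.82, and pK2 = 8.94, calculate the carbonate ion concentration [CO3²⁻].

[CO3²⁻] = 0.437 mmol/kg

[CO2*] = KH · pCO2 = 10^(−1.57) × 355×10^-6 = 9.555×10^-6 mol/kg
α₀ = 1/(1 + K1/[H⁺] + K1K2/[H⁺]²) = 1/(1 + 10^+2.39 + 10^+1.66) = 0.003423
DIC = [CO2*]/α₀ = 9.555×10^-6 / 0.003423 = 2.792 mmol/kg
[CO3²⁻] = α₂·DIC; α₂ = 0.1564, so [CO3²⁻] = 0.1564 × 2.792 = 0.437 mmol/kg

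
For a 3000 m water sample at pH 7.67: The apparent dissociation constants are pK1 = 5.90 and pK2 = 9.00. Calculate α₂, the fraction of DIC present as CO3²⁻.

α₂ = 1 / (1 + [H⁺]/K2 + [H⁺]²/(K1K2)) = 1 / (1 + 10^+1.33 + 10^-0.44)
   = 1 / (1 + 21.380 + 0.36308) = 1/22.743 = 0.04397

α₂ = 0.0440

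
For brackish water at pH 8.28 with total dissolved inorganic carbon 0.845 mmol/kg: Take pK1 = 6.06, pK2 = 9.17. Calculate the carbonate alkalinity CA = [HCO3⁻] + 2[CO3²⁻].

CA = [HCO3⁻] + 2[CO3²⁻] = (α₁ + 2α₂)·DIC
At pH 8.28: [H⁺]/K1 = 10^-2.22 = 0.0060256, K2/[H⁺] = 10^-0.89 = 0.12882
α₁ = 1/(1 + 0.0060256 + 0.12882) = 1/1.1349 = 0.8812; α₂ = α₁·K2/[H⁺] = 0.1135
α₁ + 2α₂ = 1.1082
CA = 1.1082 × 0.845 = 0.936 mmol/kg

CA = 0.936 mmol/kg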